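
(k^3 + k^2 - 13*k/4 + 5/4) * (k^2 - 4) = k^5 + k^4 - 29*k^3/4 - 11*k^2/4 + 13*k - 5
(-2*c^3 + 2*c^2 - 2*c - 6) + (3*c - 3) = -2*c^3 + 2*c^2 + c - 9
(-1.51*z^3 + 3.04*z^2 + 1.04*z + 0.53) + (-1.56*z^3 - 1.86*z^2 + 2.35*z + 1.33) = -3.07*z^3 + 1.18*z^2 + 3.39*z + 1.86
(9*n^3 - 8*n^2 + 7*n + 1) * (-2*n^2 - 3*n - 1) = -18*n^5 - 11*n^4 + n^3 - 15*n^2 - 10*n - 1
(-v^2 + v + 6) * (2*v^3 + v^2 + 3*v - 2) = -2*v^5 + v^4 + 10*v^3 + 11*v^2 + 16*v - 12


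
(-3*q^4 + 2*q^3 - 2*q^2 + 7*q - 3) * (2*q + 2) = -6*q^5 - 2*q^4 + 10*q^2 + 8*q - 6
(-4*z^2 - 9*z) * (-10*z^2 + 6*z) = 40*z^4 + 66*z^3 - 54*z^2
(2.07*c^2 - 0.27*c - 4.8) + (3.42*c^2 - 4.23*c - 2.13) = 5.49*c^2 - 4.5*c - 6.93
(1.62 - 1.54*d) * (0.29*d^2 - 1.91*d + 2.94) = -0.4466*d^3 + 3.4112*d^2 - 7.6218*d + 4.7628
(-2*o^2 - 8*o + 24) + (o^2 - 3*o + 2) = -o^2 - 11*o + 26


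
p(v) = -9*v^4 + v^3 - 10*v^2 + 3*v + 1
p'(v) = -36*v^3 + 3*v^2 - 20*v + 3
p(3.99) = -2363.76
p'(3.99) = -2315.80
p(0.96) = -12.10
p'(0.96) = -45.29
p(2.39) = -328.95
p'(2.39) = -519.13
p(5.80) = -10307.73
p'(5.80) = -7036.11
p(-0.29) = -0.80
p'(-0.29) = 9.93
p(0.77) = -5.33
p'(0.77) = -27.06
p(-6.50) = -16781.19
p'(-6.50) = 10146.25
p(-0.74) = -9.80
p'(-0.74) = 34.03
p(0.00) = 1.00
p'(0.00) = 3.00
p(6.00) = -11789.00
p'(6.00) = -7785.00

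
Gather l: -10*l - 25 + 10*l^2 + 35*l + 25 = 10*l^2 + 25*l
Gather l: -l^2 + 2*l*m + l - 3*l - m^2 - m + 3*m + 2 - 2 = -l^2 + l*(2*m - 2) - m^2 + 2*m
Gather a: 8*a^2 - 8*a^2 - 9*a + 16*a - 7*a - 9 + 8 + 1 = 0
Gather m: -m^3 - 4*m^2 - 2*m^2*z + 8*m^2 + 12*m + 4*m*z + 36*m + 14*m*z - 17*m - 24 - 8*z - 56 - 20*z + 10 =-m^3 + m^2*(4 - 2*z) + m*(18*z + 31) - 28*z - 70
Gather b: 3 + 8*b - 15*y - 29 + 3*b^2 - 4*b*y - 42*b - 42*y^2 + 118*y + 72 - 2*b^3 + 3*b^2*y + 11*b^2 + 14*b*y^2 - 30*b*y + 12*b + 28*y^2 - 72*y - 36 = -2*b^3 + b^2*(3*y + 14) + b*(14*y^2 - 34*y - 22) - 14*y^2 + 31*y + 10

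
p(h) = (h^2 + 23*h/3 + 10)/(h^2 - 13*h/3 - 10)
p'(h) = (13/3 - 2*h)*(h^2 + 23*h/3 + 10)/(h^2 - 13*h/3 - 10)^2 + (2*h + 23/3)/(h^2 - 13*h/3 - 10)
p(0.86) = -1.33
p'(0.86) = -0.45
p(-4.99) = -0.09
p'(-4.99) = -0.10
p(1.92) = -1.94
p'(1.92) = -0.72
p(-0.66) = -0.80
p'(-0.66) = -0.27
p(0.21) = -1.07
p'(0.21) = -0.36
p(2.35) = -2.29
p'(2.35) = -0.90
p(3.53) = -3.86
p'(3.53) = -1.97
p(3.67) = -4.15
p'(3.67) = -2.21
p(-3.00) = -0.33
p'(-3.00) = -0.15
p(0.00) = -1.00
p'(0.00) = -0.33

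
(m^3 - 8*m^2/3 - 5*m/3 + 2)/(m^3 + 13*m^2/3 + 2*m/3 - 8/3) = (m - 3)/(m + 4)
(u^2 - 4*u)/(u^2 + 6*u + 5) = u*(u - 4)/(u^2 + 6*u + 5)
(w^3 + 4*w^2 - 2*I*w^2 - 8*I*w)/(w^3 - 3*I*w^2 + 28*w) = (w^2 + 2*w*(2 - I) - 8*I)/(w^2 - 3*I*w + 28)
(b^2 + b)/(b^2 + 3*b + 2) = b/(b + 2)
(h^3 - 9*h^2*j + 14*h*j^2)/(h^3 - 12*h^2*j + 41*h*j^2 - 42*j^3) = h/(h - 3*j)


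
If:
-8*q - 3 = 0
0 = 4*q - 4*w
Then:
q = -3/8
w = -3/8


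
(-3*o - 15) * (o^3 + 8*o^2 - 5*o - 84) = -3*o^4 - 39*o^3 - 105*o^2 + 327*o + 1260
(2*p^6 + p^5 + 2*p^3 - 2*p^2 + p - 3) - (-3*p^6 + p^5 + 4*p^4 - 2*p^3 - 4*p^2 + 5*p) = 5*p^6 - 4*p^4 + 4*p^3 + 2*p^2 - 4*p - 3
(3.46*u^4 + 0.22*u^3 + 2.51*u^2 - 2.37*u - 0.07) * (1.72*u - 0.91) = 5.9512*u^5 - 2.7702*u^4 + 4.117*u^3 - 6.3605*u^2 + 2.0363*u + 0.0637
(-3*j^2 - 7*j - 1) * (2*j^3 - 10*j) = -6*j^5 - 14*j^4 + 28*j^3 + 70*j^2 + 10*j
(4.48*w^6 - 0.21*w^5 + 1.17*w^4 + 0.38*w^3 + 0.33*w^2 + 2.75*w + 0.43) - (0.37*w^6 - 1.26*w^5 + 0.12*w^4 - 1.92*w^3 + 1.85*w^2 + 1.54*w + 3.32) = 4.11*w^6 + 1.05*w^5 + 1.05*w^4 + 2.3*w^3 - 1.52*w^2 + 1.21*w - 2.89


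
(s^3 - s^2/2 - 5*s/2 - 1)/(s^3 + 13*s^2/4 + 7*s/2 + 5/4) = 2*(2*s^2 - 3*s - 2)/(4*s^2 + 9*s + 5)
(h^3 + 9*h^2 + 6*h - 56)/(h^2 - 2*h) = h + 11 + 28/h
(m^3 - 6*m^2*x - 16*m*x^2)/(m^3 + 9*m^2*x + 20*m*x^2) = (m^2 - 6*m*x - 16*x^2)/(m^2 + 9*m*x + 20*x^2)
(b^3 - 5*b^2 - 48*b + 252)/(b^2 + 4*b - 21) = (b^2 - 12*b + 36)/(b - 3)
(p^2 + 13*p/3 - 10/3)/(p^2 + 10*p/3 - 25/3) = (3*p - 2)/(3*p - 5)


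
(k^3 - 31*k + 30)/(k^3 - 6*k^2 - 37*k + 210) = (k - 1)/(k - 7)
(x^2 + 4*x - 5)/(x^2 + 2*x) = (x^2 + 4*x - 5)/(x*(x + 2))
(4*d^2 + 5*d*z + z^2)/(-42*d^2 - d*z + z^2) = (4*d^2 + 5*d*z + z^2)/(-42*d^2 - d*z + z^2)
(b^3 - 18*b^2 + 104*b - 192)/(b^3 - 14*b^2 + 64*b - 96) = (b - 8)/(b - 4)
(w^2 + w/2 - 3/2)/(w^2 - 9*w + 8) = (w + 3/2)/(w - 8)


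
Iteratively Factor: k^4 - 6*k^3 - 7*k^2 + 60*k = (k + 3)*(k^3 - 9*k^2 + 20*k) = (k - 4)*(k + 3)*(k^2 - 5*k) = (k - 5)*(k - 4)*(k + 3)*(k)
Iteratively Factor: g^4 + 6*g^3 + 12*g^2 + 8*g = (g)*(g^3 + 6*g^2 + 12*g + 8) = g*(g + 2)*(g^2 + 4*g + 4) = g*(g + 2)^2*(g + 2)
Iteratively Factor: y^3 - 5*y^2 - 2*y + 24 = (y - 4)*(y^2 - y - 6) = (y - 4)*(y - 3)*(y + 2)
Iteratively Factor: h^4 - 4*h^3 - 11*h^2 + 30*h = (h - 2)*(h^3 - 2*h^2 - 15*h) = (h - 2)*(h + 3)*(h^2 - 5*h) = (h - 5)*(h - 2)*(h + 3)*(h)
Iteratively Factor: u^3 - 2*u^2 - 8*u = (u + 2)*(u^2 - 4*u) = (u - 4)*(u + 2)*(u)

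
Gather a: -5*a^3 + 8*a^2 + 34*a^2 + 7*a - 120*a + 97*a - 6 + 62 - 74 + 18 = -5*a^3 + 42*a^2 - 16*a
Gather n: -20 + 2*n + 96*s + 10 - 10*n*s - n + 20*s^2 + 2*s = n*(1 - 10*s) + 20*s^2 + 98*s - 10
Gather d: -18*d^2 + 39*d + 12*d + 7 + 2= -18*d^2 + 51*d + 9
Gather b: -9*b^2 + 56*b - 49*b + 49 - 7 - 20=-9*b^2 + 7*b + 22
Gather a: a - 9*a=-8*a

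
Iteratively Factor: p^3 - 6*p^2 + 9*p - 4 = (p - 1)*(p^2 - 5*p + 4) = (p - 1)^2*(p - 4)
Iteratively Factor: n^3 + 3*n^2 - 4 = (n + 2)*(n^2 + n - 2) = (n + 2)^2*(n - 1)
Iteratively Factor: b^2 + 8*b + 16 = (b + 4)*(b + 4)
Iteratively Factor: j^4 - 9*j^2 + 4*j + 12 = (j - 2)*(j^3 + 2*j^2 - 5*j - 6) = (j - 2)*(j + 3)*(j^2 - j - 2) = (j - 2)*(j + 1)*(j + 3)*(j - 2)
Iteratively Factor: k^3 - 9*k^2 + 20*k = (k - 4)*(k^2 - 5*k) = k*(k - 4)*(k - 5)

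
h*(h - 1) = h^2 - h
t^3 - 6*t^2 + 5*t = t*(t - 5)*(t - 1)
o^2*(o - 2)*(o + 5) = o^4 + 3*o^3 - 10*o^2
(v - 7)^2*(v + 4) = v^3 - 10*v^2 - 7*v + 196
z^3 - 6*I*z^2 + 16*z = z*(z - 8*I)*(z + 2*I)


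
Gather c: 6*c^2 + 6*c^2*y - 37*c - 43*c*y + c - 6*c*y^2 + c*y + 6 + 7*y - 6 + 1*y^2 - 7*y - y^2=c^2*(6*y + 6) + c*(-6*y^2 - 42*y - 36)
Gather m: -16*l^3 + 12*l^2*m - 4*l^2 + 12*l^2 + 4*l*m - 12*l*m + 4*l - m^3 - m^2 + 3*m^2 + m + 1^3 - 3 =-16*l^3 + 8*l^2 + 4*l - m^3 + 2*m^2 + m*(12*l^2 - 8*l + 1) - 2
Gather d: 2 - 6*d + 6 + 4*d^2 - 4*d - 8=4*d^2 - 10*d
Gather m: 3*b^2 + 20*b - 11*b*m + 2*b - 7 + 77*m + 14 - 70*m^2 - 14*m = 3*b^2 + 22*b - 70*m^2 + m*(63 - 11*b) + 7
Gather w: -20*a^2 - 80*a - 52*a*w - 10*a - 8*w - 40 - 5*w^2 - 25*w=-20*a^2 - 90*a - 5*w^2 + w*(-52*a - 33) - 40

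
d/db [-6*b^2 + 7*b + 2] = 7 - 12*b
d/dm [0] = 0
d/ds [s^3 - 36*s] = 3*s^2 - 36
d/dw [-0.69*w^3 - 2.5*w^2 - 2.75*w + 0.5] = -2.07*w^2 - 5.0*w - 2.75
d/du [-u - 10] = -1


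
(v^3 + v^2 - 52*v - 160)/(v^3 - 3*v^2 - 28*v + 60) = (v^2 - 4*v - 32)/(v^2 - 8*v + 12)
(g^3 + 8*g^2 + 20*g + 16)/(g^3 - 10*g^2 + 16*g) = (g^3 + 8*g^2 + 20*g + 16)/(g*(g^2 - 10*g + 16))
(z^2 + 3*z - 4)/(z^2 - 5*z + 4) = (z + 4)/(z - 4)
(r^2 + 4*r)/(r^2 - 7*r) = (r + 4)/(r - 7)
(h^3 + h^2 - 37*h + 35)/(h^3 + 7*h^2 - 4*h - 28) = (h^2 - 6*h + 5)/(h^2 - 4)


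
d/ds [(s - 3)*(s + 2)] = 2*s - 1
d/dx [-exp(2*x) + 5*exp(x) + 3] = (5 - 2*exp(x))*exp(x)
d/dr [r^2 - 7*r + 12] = 2*r - 7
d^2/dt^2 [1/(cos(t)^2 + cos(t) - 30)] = (-4*sin(t)^4 + 123*sin(t)^2 - 105*cos(t)/4 - 3*cos(3*t)/4 - 57)/((cos(t) - 5)^3*(cos(t) + 6)^3)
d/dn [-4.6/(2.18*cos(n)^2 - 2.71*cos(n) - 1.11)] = (12.466 - 20.056*cos(n))*sin(n)/(-2.18*cos(n)^2 + 2.71*cos(n) + 1.11)^2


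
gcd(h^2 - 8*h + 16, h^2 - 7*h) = 1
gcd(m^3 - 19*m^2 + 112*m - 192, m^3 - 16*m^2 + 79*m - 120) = m^2 - 11*m + 24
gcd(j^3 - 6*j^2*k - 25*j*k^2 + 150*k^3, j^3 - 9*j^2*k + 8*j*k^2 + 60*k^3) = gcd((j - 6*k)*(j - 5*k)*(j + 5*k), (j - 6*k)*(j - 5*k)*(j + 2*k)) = j^2 - 11*j*k + 30*k^2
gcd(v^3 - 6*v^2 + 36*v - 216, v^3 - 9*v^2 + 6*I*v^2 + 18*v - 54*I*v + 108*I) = v^2 + v*(-6 + 6*I) - 36*I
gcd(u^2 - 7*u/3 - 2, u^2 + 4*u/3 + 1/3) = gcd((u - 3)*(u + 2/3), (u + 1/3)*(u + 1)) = 1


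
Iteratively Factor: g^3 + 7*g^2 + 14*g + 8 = (g + 4)*(g^2 + 3*g + 2) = (g + 1)*(g + 4)*(g + 2)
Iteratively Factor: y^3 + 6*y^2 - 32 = (y + 4)*(y^2 + 2*y - 8) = (y - 2)*(y + 4)*(y + 4)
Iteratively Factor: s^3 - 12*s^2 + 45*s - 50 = (s - 5)*(s^2 - 7*s + 10) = (s - 5)^2*(s - 2)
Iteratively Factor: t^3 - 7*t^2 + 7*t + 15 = (t + 1)*(t^2 - 8*t + 15) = (t - 5)*(t + 1)*(t - 3)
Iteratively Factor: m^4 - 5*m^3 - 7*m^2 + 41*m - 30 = (m + 3)*(m^3 - 8*m^2 + 17*m - 10) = (m - 5)*(m + 3)*(m^2 - 3*m + 2) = (m - 5)*(m - 2)*(m + 3)*(m - 1)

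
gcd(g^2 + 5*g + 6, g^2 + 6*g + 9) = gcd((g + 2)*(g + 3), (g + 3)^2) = g + 3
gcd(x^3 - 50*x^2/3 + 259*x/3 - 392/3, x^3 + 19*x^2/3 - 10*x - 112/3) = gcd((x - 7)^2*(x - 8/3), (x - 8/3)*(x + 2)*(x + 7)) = x - 8/3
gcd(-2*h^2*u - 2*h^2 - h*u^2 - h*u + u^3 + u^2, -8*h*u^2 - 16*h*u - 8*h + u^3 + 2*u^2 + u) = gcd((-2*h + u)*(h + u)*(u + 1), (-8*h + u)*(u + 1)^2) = u + 1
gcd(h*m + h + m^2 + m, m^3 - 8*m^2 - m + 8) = m + 1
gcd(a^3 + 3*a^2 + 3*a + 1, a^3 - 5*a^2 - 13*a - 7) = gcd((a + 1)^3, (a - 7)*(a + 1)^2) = a^2 + 2*a + 1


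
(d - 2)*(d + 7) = d^2 + 5*d - 14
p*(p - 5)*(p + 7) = p^3 + 2*p^2 - 35*p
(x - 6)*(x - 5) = x^2 - 11*x + 30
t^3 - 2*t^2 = t^2*(t - 2)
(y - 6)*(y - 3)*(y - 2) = y^3 - 11*y^2 + 36*y - 36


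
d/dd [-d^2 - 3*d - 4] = -2*d - 3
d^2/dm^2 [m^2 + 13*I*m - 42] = 2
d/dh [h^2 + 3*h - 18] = 2*h + 3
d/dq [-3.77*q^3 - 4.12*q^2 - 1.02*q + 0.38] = -11.31*q^2 - 8.24*q - 1.02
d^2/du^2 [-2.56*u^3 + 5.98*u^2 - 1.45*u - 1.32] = 11.96 - 15.36*u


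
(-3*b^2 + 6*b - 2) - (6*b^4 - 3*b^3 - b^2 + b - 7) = -6*b^4 + 3*b^3 - 2*b^2 + 5*b + 5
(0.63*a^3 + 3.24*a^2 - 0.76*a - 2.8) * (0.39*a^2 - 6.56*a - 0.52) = 0.2457*a^5 - 2.8692*a^4 - 21.8784*a^3 + 2.2088*a^2 + 18.7632*a + 1.456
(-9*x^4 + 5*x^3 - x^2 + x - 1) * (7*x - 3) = -63*x^5 + 62*x^4 - 22*x^3 + 10*x^2 - 10*x + 3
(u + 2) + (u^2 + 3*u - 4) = u^2 + 4*u - 2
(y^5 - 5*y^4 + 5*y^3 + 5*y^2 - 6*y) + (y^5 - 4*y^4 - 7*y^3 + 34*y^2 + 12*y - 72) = 2*y^5 - 9*y^4 - 2*y^3 + 39*y^2 + 6*y - 72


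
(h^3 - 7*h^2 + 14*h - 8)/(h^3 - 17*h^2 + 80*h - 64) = (h^2 - 6*h + 8)/(h^2 - 16*h + 64)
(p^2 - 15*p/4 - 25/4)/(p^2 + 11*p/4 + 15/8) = 2*(p - 5)/(2*p + 3)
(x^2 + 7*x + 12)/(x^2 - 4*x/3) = 3*(x^2 + 7*x + 12)/(x*(3*x - 4))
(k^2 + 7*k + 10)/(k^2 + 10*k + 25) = (k + 2)/(k + 5)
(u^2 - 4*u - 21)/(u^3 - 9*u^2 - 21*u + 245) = (u + 3)/(u^2 - 2*u - 35)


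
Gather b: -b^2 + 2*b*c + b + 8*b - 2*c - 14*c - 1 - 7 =-b^2 + b*(2*c + 9) - 16*c - 8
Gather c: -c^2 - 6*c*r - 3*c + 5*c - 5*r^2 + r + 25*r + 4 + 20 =-c^2 + c*(2 - 6*r) - 5*r^2 + 26*r + 24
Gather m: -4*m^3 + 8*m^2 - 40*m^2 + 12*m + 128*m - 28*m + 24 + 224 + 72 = -4*m^3 - 32*m^2 + 112*m + 320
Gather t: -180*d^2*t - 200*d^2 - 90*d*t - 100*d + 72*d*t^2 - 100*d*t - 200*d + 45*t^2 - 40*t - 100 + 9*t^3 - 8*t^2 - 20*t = -200*d^2 - 300*d + 9*t^3 + t^2*(72*d + 37) + t*(-180*d^2 - 190*d - 60) - 100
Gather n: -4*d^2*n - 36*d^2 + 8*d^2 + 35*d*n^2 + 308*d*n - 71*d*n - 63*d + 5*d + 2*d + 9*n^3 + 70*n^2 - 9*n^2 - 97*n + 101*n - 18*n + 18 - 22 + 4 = -28*d^2 - 56*d + 9*n^3 + n^2*(35*d + 61) + n*(-4*d^2 + 237*d - 14)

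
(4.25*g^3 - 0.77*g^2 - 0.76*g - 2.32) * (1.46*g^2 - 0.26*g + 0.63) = 6.205*g^5 - 2.2292*g^4 + 1.7681*g^3 - 3.6747*g^2 + 0.1244*g - 1.4616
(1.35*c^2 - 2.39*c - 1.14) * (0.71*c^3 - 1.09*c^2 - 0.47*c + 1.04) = 0.9585*c^5 - 3.1684*c^4 + 1.1612*c^3 + 3.7699*c^2 - 1.9498*c - 1.1856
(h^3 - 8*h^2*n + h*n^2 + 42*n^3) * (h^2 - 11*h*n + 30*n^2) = h^5 - 19*h^4*n + 119*h^3*n^2 - 209*h^2*n^3 - 432*h*n^4 + 1260*n^5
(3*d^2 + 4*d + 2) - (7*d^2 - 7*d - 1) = -4*d^2 + 11*d + 3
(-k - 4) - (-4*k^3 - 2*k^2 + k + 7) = 4*k^3 + 2*k^2 - 2*k - 11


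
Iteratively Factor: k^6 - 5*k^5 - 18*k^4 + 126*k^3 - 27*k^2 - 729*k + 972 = (k - 3)*(k^5 - 2*k^4 - 24*k^3 + 54*k^2 + 135*k - 324) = (k - 3)^2*(k^4 + k^3 - 21*k^2 - 9*k + 108) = (k - 3)^3*(k^3 + 4*k^2 - 9*k - 36) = (k - 3)^3*(k + 4)*(k^2 - 9) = (k - 3)^3*(k + 3)*(k + 4)*(k - 3)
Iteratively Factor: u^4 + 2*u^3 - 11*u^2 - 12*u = (u - 3)*(u^3 + 5*u^2 + 4*u) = (u - 3)*(u + 4)*(u^2 + u) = u*(u - 3)*(u + 4)*(u + 1)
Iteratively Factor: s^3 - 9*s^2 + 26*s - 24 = (s - 3)*(s^2 - 6*s + 8) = (s - 4)*(s - 3)*(s - 2)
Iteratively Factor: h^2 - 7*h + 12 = (h - 3)*(h - 4)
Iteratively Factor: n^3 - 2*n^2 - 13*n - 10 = (n + 2)*(n^2 - 4*n - 5) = (n + 1)*(n + 2)*(n - 5)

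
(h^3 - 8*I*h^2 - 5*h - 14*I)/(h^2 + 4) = (h^2 - 6*I*h + 7)/(h + 2*I)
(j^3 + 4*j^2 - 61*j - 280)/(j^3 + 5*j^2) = (j^2 - j - 56)/j^2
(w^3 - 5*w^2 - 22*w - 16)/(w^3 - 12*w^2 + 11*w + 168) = (w^2 + 3*w + 2)/(w^2 - 4*w - 21)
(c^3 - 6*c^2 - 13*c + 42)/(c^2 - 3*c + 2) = (c^2 - 4*c - 21)/(c - 1)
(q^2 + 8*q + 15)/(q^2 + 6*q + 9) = (q + 5)/(q + 3)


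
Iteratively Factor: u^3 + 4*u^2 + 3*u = (u + 3)*(u^2 + u) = u*(u + 3)*(u + 1)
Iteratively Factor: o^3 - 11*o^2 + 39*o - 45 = (o - 5)*(o^2 - 6*o + 9) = (o - 5)*(o - 3)*(o - 3)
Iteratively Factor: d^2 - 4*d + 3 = (d - 1)*(d - 3)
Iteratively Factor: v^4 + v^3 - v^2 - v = (v - 1)*(v^3 + 2*v^2 + v) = (v - 1)*(v + 1)*(v^2 + v) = v*(v - 1)*(v + 1)*(v + 1)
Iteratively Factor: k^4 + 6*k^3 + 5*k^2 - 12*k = (k + 4)*(k^3 + 2*k^2 - 3*k) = k*(k + 4)*(k^2 + 2*k - 3) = k*(k - 1)*(k + 4)*(k + 3)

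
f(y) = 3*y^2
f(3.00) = 27.00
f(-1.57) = 7.39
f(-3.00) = 27.00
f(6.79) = 138.31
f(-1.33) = 5.31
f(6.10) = 111.63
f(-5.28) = 83.64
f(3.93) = 46.33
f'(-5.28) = -31.68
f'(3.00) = 18.00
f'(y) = 6*y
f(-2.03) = 12.36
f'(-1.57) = -9.42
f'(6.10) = 36.60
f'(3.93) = 23.58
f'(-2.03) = -12.18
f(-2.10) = 13.23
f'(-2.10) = -12.60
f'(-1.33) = -7.98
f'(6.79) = 40.74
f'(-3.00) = -18.00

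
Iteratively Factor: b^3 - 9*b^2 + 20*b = (b - 5)*(b^2 - 4*b) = b*(b - 5)*(b - 4)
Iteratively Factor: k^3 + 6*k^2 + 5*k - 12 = (k - 1)*(k^2 + 7*k + 12) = (k - 1)*(k + 3)*(k + 4)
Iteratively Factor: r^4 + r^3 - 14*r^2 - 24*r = (r)*(r^3 + r^2 - 14*r - 24) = r*(r - 4)*(r^2 + 5*r + 6) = r*(r - 4)*(r + 3)*(r + 2)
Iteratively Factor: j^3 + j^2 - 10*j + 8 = (j + 4)*(j^2 - 3*j + 2) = (j - 1)*(j + 4)*(j - 2)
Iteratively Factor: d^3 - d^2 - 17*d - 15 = (d - 5)*(d^2 + 4*d + 3) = (d - 5)*(d + 1)*(d + 3)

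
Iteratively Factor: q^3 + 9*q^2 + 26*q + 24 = (q + 3)*(q^2 + 6*q + 8) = (q + 2)*(q + 3)*(q + 4)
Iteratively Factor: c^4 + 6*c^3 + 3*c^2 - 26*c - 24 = (c + 1)*(c^3 + 5*c^2 - 2*c - 24) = (c - 2)*(c + 1)*(c^2 + 7*c + 12) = (c - 2)*(c + 1)*(c + 4)*(c + 3)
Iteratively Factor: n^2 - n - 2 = (n - 2)*(n + 1)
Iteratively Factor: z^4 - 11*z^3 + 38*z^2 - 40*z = (z - 5)*(z^3 - 6*z^2 + 8*z) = (z - 5)*(z - 4)*(z^2 - 2*z) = (z - 5)*(z - 4)*(z - 2)*(z)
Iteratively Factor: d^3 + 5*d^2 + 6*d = (d + 2)*(d^2 + 3*d) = (d + 2)*(d + 3)*(d)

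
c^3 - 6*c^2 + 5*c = c*(c - 5)*(c - 1)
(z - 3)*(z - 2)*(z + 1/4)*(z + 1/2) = z^4 - 17*z^3/4 + 19*z^2/8 + 31*z/8 + 3/4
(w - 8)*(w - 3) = w^2 - 11*w + 24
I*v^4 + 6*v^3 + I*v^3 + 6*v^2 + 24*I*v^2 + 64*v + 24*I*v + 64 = (v - 8*I)*(v - 2*I)*(v + 4*I)*(I*v + I)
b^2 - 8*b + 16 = (b - 4)^2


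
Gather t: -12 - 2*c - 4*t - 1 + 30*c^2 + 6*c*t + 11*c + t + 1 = 30*c^2 + 9*c + t*(6*c - 3) - 12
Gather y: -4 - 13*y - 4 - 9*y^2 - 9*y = -9*y^2 - 22*y - 8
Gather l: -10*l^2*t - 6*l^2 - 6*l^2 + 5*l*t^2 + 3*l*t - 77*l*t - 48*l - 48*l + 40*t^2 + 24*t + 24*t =l^2*(-10*t - 12) + l*(5*t^2 - 74*t - 96) + 40*t^2 + 48*t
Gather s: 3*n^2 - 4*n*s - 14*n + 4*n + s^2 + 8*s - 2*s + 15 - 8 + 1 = 3*n^2 - 10*n + s^2 + s*(6 - 4*n) + 8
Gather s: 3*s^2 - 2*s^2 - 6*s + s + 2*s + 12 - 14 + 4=s^2 - 3*s + 2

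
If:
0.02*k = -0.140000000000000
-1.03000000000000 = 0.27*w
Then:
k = -7.00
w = -3.81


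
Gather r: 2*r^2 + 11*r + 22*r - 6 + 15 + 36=2*r^2 + 33*r + 45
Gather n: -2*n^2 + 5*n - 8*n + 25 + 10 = -2*n^2 - 3*n + 35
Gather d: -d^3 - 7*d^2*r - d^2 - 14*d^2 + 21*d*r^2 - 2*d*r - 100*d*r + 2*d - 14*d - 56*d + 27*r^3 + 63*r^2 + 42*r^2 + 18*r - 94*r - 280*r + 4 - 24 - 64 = -d^3 + d^2*(-7*r - 15) + d*(21*r^2 - 102*r - 68) + 27*r^3 + 105*r^2 - 356*r - 84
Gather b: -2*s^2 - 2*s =-2*s^2 - 2*s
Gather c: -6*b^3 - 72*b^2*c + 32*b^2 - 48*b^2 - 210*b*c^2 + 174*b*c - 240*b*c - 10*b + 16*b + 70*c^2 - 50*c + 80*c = -6*b^3 - 16*b^2 + 6*b + c^2*(70 - 210*b) + c*(-72*b^2 - 66*b + 30)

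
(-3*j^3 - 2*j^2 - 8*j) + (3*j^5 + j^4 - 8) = 3*j^5 + j^4 - 3*j^3 - 2*j^2 - 8*j - 8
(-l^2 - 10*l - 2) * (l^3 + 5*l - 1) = -l^5 - 10*l^4 - 7*l^3 - 49*l^2 + 2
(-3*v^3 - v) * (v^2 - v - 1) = -3*v^5 + 3*v^4 + 2*v^3 + v^2 + v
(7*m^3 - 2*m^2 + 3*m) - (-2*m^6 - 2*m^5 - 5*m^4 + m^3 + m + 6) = 2*m^6 + 2*m^5 + 5*m^4 + 6*m^3 - 2*m^2 + 2*m - 6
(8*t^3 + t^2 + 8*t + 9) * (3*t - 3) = 24*t^4 - 21*t^3 + 21*t^2 + 3*t - 27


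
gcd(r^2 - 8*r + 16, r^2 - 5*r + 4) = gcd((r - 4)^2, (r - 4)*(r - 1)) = r - 4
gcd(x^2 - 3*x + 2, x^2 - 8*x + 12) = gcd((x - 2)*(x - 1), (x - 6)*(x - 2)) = x - 2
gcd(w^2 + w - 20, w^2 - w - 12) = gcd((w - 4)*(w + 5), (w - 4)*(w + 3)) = w - 4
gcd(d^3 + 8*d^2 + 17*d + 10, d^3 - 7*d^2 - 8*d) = d + 1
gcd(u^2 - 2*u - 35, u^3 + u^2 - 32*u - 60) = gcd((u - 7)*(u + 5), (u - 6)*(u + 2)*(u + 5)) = u + 5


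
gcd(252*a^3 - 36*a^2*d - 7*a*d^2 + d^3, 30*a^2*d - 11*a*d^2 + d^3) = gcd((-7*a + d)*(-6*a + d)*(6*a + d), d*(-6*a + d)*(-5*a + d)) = 6*a - d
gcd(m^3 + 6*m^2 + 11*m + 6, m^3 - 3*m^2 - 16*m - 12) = m^2 + 3*m + 2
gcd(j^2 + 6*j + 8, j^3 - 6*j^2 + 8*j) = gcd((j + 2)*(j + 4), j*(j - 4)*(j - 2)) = 1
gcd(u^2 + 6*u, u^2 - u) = u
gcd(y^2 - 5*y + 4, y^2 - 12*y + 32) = y - 4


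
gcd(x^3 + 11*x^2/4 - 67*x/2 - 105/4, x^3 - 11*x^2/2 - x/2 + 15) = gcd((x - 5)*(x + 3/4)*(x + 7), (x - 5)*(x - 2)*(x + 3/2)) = x - 5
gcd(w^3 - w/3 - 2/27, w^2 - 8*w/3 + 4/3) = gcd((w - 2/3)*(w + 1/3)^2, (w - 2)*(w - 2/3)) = w - 2/3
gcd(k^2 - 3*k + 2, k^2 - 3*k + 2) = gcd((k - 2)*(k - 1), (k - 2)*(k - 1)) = k^2 - 3*k + 2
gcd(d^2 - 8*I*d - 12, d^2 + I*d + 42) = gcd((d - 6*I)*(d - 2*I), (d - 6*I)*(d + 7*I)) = d - 6*I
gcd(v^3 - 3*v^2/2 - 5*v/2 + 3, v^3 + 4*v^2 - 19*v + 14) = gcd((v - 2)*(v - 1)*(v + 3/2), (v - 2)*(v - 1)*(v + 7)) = v^2 - 3*v + 2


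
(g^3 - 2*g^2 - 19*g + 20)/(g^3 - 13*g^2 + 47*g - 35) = (g + 4)/(g - 7)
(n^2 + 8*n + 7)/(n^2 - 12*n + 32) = (n^2 + 8*n + 7)/(n^2 - 12*n + 32)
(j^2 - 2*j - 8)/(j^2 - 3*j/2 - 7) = 2*(j - 4)/(2*j - 7)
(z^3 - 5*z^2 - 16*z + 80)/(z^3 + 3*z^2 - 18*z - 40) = (z^2 - z - 20)/(z^2 + 7*z + 10)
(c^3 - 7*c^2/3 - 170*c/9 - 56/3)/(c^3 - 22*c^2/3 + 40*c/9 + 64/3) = (3*c + 7)/(3*c - 8)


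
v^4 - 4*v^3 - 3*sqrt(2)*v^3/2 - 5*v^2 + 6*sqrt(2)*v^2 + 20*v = v*(v - 4)*(v - 5*sqrt(2)/2)*(v + sqrt(2))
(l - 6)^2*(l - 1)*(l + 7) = l^4 - 6*l^3 - 43*l^2 + 300*l - 252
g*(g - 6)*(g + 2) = g^3 - 4*g^2 - 12*g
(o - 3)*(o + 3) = o^2 - 9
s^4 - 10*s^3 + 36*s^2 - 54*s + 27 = (s - 3)^3*(s - 1)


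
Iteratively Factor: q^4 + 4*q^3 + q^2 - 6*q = (q + 2)*(q^3 + 2*q^2 - 3*q) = (q - 1)*(q + 2)*(q^2 + 3*q) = (q - 1)*(q + 2)*(q + 3)*(q)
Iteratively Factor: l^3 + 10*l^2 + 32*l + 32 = (l + 4)*(l^2 + 6*l + 8) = (l + 4)^2*(l + 2)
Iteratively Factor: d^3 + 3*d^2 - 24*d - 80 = (d + 4)*(d^2 - d - 20) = (d + 4)^2*(d - 5)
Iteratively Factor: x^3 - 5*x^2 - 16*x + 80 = (x + 4)*(x^2 - 9*x + 20) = (x - 5)*(x + 4)*(x - 4)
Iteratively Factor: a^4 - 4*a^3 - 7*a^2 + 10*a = (a - 5)*(a^3 + a^2 - 2*a) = a*(a - 5)*(a^2 + a - 2) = a*(a - 5)*(a - 1)*(a + 2)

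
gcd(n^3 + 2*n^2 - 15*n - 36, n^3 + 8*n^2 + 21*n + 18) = n^2 + 6*n + 9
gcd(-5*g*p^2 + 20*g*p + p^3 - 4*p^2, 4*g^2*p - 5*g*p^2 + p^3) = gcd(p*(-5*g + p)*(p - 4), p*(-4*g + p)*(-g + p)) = p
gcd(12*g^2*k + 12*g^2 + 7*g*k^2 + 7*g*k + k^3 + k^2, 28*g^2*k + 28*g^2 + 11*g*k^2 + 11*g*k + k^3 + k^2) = 4*g*k + 4*g + k^2 + k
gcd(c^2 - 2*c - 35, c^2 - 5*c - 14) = c - 7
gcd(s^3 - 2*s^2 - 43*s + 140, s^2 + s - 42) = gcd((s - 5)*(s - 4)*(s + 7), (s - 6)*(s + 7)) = s + 7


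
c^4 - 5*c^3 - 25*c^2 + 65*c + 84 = (c - 7)*(c - 3)*(c + 1)*(c + 4)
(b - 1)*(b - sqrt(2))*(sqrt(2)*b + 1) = sqrt(2)*b^3 - sqrt(2)*b^2 - b^2 - sqrt(2)*b + b + sqrt(2)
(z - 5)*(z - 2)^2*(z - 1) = z^4 - 10*z^3 + 33*z^2 - 44*z + 20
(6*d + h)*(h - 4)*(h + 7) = 6*d*h^2 + 18*d*h - 168*d + h^3 + 3*h^2 - 28*h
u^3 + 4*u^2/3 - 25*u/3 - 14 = (u - 3)*(u + 2)*(u + 7/3)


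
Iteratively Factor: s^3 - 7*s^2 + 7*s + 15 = (s - 3)*(s^2 - 4*s - 5) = (s - 3)*(s + 1)*(s - 5)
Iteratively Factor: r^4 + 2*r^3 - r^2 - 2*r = (r)*(r^3 + 2*r^2 - r - 2) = r*(r - 1)*(r^2 + 3*r + 2) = r*(r - 1)*(r + 2)*(r + 1)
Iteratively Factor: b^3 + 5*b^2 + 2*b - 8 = (b + 2)*(b^2 + 3*b - 4) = (b - 1)*(b + 2)*(b + 4)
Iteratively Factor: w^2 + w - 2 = (w - 1)*(w + 2)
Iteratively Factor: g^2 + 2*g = (g)*(g + 2)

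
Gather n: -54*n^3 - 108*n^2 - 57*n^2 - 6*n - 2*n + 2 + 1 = -54*n^3 - 165*n^2 - 8*n + 3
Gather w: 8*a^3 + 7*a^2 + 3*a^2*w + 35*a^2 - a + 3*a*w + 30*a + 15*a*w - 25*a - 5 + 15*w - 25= 8*a^3 + 42*a^2 + 4*a + w*(3*a^2 + 18*a + 15) - 30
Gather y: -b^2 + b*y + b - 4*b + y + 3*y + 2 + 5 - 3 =-b^2 - 3*b + y*(b + 4) + 4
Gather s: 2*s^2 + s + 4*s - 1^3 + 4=2*s^2 + 5*s + 3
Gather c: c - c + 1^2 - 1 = 0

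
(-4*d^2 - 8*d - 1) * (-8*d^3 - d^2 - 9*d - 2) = 32*d^5 + 68*d^4 + 52*d^3 + 81*d^2 + 25*d + 2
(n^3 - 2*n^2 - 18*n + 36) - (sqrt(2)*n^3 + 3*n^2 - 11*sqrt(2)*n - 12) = -sqrt(2)*n^3 + n^3 - 5*n^2 - 18*n + 11*sqrt(2)*n + 48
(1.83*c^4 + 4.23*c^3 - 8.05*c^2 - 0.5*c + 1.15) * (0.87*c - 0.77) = 1.5921*c^5 + 2.271*c^4 - 10.2606*c^3 + 5.7635*c^2 + 1.3855*c - 0.8855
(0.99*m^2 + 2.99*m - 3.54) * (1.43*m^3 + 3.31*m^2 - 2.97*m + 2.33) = 1.4157*m^5 + 7.5526*m^4 + 1.8944*m^3 - 18.291*m^2 + 17.4805*m - 8.2482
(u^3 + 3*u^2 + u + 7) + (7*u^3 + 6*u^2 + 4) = 8*u^3 + 9*u^2 + u + 11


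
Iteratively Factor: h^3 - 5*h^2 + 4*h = (h - 1)*(h^2 - 4*h) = (h - 4)*(h - 1)*(h)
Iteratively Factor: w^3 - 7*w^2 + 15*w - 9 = (w - 3)*(w^2 - 4*w + 3) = (w - 3)^2*(w - 1)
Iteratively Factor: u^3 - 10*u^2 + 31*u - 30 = (u - 5)*(u^2 - 5*u + 6) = (u - 5)*(u - 2)*(u - 3)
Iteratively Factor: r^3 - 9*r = (r - 3)*(r^2 + 3*r) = (r - 3)*(r + 3)*(r)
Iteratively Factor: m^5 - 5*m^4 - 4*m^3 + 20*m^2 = (m - 2)*(m^4 - 3*m^3 - 10*m^2) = m*(m - 2)*(m^3 - 3*m^2 - 10*m) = m^2*(m - 2)*(m^2 - 3*m - 10) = m^2*(m - 2)*(m + 2)*(m - 5)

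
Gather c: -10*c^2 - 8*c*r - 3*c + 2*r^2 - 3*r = -10*c^2 + c*(-8*r - 3) + 2*r^2 - 3*r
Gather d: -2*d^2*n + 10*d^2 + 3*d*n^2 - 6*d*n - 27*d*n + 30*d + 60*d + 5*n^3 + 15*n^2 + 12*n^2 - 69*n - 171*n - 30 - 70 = d^2*(10 - 2*n) + d*(3*n^2 - 33*n + 90) + 5*n^3 + 27*n^2 - 240*n - 100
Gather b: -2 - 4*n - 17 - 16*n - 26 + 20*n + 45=0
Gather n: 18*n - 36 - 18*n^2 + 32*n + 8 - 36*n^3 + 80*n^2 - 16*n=-36*n^3 + 62*n^2 + 34*n - 28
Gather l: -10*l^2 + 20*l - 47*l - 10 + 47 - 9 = -10*l^2 - 27*l + 28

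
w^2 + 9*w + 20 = (w + 4)*(w + 5)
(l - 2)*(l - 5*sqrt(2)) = l^2 - 5*sqrt(2)*l - 2*l + 10*sqrt(2)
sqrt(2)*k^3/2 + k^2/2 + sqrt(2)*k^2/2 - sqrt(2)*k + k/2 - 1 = (k - 1)*(k + 2)*(sqrt(2)*k/2 + 1/2)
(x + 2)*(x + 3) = x^2 + 5*x + 6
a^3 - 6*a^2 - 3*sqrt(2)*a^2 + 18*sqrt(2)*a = a*(a - 6)*(a - 3*sqrt(2))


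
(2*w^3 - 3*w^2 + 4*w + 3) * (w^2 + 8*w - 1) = 2*w^5 + 13*w^4 - 22*w^3 + 38*w^2 + 20*w - 3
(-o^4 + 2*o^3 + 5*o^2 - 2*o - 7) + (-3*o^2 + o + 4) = -o^4 + 2*o^3 + 2*o^2 - o - 3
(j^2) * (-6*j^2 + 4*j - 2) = -6*j^4 + 4*j^3 - 2*j^2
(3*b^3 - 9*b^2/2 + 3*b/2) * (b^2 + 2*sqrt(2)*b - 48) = 3*b^5 - 9*b^4/2 + 6*sqrt(2)*b^4 - 285*b^3/2 - 9*sqrt(2)*b^3 + 3*sqrt(2)*b^2 + 216*b^2 - 72*b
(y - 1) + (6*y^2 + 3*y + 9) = 6*y^2 + 4*y + 8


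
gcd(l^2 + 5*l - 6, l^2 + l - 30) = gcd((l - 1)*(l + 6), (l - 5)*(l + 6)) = l + 6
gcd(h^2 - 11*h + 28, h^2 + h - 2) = 1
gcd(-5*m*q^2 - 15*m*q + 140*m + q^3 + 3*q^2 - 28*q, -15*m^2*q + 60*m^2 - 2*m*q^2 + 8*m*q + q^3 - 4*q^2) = -5*m*q + 20*m + q^2 - 4*q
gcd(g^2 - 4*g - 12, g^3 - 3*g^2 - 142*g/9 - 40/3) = g - 6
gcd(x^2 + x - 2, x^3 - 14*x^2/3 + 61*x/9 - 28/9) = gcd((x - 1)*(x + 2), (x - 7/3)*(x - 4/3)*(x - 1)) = x - 1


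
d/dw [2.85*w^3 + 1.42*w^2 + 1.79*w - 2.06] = 8.55*w^2 + 2.84*w + 1.79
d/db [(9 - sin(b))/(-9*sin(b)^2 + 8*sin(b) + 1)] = (-9*sin(b)^2 + 162*sin(b) - 73)*cos(b)/((sin(b) - 1)^2*(9*sin(b) + 1)^2)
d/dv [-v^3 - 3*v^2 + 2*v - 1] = -3*v^2 - 6*v + 2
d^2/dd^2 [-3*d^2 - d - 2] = -6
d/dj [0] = 0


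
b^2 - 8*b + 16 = (b - 4)^2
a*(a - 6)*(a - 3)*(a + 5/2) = a^4 - 13*a^3/2 - 9*a^2/2 + 45*a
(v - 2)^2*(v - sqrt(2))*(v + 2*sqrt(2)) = v^4 - 4*v^3 + sqrt(2)*v^3 - 4*sqrt(2)*v^2 + 4*sqrt(2)*v + 16*v - 16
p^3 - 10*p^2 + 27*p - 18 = (p - 6)*(p - 3)*(p - 1)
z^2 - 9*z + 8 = (z - 8)*(z - 1)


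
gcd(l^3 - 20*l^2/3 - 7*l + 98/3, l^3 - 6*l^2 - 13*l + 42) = l^2 - 9*l + 14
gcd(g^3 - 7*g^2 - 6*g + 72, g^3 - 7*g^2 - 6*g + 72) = g^3 - 7*g^2 - 6*g + 72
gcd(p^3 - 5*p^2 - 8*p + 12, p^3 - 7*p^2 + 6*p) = p^2 - 7*p + 6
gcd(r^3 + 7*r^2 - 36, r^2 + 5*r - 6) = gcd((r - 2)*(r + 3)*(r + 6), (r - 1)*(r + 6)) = r + 6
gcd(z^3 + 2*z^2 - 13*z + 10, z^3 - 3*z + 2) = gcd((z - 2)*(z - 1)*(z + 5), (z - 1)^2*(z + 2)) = z - 1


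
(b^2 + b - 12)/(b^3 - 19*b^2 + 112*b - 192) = (b + 4)/(b^2 - 16*b + 64)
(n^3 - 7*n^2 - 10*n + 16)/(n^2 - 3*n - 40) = (n^2 + n - 2)/(n + 5)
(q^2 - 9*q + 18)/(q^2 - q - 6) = (q - 6)/(q + 2)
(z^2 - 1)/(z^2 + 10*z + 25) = (z^2 - 1)/(z^2 + 10*z + 25)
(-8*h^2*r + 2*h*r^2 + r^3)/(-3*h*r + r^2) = (8*h^2 - 2*h*r - r^2)/(3*h - r)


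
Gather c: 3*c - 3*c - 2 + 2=0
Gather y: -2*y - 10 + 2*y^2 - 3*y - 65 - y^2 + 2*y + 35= y^2 - 3*y - 40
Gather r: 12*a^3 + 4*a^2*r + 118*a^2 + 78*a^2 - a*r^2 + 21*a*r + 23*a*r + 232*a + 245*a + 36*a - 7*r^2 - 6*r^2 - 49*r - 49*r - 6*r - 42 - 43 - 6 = 12*a^3 + 196*a^2 + 513*a + r^2*(-a - 13) + r*(4*a^2 + 44*a - 104) - 91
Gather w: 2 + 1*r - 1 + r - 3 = 2*r - 2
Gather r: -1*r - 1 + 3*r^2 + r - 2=3*r^2 - 3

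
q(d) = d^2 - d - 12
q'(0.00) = -1.00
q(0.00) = -12.00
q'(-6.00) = -13.00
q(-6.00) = 30.00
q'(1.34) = 1.68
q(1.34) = -11.54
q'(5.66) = 10.32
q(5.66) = 14.38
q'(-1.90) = -4.80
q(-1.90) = -6.49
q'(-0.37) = -1.74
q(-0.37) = -11.49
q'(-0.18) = -1.36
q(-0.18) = -11.79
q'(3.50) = 6.00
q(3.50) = -3.25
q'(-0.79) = -2.58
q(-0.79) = -10.59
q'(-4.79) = -10.58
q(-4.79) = 15.73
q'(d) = 2*d - 1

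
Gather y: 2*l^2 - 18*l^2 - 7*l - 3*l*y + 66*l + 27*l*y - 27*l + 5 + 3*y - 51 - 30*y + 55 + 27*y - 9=-16*l^2 + 24*l*y + 32*l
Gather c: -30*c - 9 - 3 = -30*c - 12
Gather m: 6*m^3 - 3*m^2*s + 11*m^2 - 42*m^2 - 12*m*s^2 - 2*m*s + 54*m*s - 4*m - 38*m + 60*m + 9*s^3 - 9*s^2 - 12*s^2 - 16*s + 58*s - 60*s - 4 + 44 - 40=6*m^3 + m^2*(-3*s - 31) + m*(-12*s^2 + 52*s + 18) + 9*s^3 - 21*s^2 - 18*s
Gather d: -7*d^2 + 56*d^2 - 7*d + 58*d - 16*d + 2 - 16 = 49*d^2 + 35*d - 14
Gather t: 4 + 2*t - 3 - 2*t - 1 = 0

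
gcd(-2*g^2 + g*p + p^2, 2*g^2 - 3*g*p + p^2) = -g + p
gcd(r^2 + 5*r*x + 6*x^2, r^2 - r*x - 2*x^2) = 1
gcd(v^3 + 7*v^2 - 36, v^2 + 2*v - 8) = v - 2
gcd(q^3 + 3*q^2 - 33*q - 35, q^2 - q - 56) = q + 7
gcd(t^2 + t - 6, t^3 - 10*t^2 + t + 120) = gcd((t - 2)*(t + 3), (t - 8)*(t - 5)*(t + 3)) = t + 3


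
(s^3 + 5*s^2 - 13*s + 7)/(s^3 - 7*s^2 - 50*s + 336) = (s^2 - 2*s + 1)/(s^2 - 14*s + 48)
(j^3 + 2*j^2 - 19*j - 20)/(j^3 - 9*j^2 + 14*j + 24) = (j + 5)/(j - 6)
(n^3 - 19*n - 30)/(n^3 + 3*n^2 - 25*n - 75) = (n + 2)/(n + 5)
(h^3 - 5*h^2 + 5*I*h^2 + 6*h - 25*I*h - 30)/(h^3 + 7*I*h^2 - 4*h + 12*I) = (h - 5)/(h + 2*I)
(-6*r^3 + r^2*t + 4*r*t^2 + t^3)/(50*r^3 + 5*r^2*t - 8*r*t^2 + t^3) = (-3*r^2 + 2*r*t + t^2)/(25*r^2 - 10*r*t + t^2)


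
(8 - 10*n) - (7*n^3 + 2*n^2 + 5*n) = -7*n^3 - 2*n^2 - 15*n + 8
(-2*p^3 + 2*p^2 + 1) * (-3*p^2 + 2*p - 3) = 6*p^5 - 10*p^4 + 10*p^3 - 9*p^2 + 2*p - 3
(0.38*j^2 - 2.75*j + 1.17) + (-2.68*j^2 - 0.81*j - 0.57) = -2.3*j^2 - 3.56*j + 0.6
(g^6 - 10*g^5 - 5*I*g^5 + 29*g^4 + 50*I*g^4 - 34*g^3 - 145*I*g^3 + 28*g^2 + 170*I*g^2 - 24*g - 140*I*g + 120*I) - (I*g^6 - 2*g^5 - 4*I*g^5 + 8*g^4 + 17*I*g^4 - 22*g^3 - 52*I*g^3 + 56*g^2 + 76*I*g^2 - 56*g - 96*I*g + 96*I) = g^6 - I*g^6 - 8*g^5 - I*g^5 + 21*g^4 + 33*I*g^4 - 12*g^3 - 93*I*g^3 - 28*g^2 + 94*I*g^2 + 32*g - 44*I*g + 24*I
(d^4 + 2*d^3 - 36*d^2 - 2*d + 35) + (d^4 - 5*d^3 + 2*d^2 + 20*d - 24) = 2*d^4 - 3*d^3 - 34*d^2 + 18*d + 11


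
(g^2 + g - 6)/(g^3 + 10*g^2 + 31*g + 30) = (g - 2)/(g^2 + 7*g + 10)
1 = 1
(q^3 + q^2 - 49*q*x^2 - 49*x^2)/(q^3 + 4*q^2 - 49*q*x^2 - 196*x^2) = (q + 1)/(q + 4)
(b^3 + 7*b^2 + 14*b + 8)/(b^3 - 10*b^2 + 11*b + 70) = (b^2 + 5*b + 4)/(b^2 - 12*b + 35)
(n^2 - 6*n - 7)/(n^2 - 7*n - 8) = (n - 7)/(n - 8)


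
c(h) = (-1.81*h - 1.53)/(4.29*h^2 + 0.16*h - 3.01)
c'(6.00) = 0.02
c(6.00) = -0.08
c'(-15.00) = 0.00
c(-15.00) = 0.03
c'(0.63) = 11.71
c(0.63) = 2.21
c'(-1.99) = 0.06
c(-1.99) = 0.15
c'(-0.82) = 2.27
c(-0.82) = 0.18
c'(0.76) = 119.61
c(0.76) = 7.08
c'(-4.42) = 0.02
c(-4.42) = 0.08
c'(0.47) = 3.44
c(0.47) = 1.20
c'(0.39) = 2.28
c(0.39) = 0.97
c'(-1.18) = 0.13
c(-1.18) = 0.22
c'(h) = (-8.58*h - 0.16)*(-1.81*h - 1.53)/(4.29*h^2 + 0.16*h - 3.01)^2 - 1.81/(4.29*h^2 + 0.16*h - 3.01)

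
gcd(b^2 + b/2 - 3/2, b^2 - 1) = b - 1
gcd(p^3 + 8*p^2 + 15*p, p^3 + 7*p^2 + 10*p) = p^2 + 5*p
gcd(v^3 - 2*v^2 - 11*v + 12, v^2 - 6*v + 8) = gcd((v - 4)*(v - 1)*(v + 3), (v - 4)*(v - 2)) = v - 4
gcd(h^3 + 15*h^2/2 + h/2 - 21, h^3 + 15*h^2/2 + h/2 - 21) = h^3 + 15*h^2/2 + h/2 - 21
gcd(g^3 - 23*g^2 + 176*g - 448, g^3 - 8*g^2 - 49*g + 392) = g^2 - 15*g + 56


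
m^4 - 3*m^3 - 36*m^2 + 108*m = m*(m - 6)*(m - 3)*(m + 6)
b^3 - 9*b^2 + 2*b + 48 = (b - 8)*(b - 3)*(b + 2)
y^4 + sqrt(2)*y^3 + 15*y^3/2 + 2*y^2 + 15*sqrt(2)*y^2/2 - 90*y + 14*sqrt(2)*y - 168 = (y + 7/2)*(y + 4)*(y - 2*sqrt(2))*(y + 3*sqrt(2))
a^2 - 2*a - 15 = (a - 5)*(a + 3)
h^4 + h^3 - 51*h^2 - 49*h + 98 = (h - 7)*(h - 1)*(h + 2)*(h + 7)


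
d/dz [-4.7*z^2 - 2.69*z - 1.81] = -9.4*z - 2.69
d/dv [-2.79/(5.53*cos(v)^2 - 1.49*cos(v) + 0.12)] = (4.1571 - 30.8574*cos(v))*sin(v)/(5.53*cos(v)^2 - 1.49*cos(v) + 0.12)^2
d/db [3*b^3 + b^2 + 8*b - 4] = 9*b^2 + 2*b + 8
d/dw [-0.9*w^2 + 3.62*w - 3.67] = 3.62 - 1.8*w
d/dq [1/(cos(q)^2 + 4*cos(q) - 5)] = 2*(cos(q) + 2)*sin(q)/(cos(q)^2 + 4*cos(q) - 5)^2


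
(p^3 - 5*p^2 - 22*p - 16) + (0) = p^3 - 5*p^2 - 22*p - 16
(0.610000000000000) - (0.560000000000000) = 0.0499999999999999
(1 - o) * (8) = 8 - 8*o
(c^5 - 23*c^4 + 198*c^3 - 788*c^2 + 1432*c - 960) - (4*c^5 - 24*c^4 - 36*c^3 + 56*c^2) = -3*c^5 + c^4 + 234*c^3 - 844*c^2 + 1432*c - 960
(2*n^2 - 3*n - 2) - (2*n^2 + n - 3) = 1 - 4*n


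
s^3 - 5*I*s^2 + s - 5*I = (s - 5*I)*(s - I)*(s + I)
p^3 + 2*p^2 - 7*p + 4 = (p - 1)^2*(p + 4)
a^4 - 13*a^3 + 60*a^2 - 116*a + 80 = (a - 5)*(a - 4)*(a - 2)^2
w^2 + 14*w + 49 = (w + 7)^2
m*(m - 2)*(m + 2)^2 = m^4 + 2*m^3 - 4*m^2 - 8*m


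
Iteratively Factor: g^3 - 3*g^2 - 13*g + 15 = (g - 1)*(g^2 - 2*g - 15) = (g - 5)*(g - 1)*(g + 3)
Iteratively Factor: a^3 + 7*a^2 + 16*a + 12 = (a + 3)*(a^2 + 4*a + 4) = (a + 2)*(a + 3)*(a + 2)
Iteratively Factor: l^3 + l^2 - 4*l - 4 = (l + 1)*(l^2 - 4) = (l + 1)*(l + 2)*(l - 2)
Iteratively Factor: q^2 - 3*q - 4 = (q + 1)*(q - 4)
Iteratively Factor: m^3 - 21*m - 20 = (m + 1)*(m^2 - m - 20) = (m + 1)*(m + 4)*(m - 5)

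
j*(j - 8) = j^2 - 8*j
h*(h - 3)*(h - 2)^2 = h^4 - 7*h^3 + 16*h^2 - 12*h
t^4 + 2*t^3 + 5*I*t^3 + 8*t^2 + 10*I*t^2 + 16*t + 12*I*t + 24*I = (t + 2)*(t - 2*I)*(t + I)*(t + 6*I)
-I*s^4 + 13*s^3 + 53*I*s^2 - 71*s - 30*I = (s + I)*(s + 5*I)*(s + 6*I)*(-I*s + 1)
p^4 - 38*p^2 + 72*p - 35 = (p - 5)*(p - 1)^2*(p + 7)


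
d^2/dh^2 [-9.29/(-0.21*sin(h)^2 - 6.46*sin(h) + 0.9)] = (-1.638756*sin(h)^4 - 37.808442*sin(h)^3 - 392.25167*sin(h)^2 + 21.604824*sin(h) + 778.884748)/(0.21*sin(h)^2 + 6.46*sin(h) - 0.9)^3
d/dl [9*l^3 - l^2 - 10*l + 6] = 27*l^2 - 2*l - 10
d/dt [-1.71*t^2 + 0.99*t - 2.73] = 0.99 - 3.42*t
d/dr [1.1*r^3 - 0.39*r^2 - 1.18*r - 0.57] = 3.3*r^2 - 0.78*r - 1.18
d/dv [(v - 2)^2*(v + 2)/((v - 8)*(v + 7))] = (v^4 - 2*v^3 - 162*v^2 + 208*v + 232)/(v^4 - 2*v^3 - 111*v^2 + 112*v + 3136)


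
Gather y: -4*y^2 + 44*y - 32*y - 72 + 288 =-4*y^2 + 12*y + 216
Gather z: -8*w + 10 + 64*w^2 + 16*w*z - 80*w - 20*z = 64*w^2 - 88*w + z*(16*w - 20) + 10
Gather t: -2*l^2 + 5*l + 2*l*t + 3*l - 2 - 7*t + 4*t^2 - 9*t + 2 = -2*l^2 + 8*l + 4*t^2 + t*(2*l - 16)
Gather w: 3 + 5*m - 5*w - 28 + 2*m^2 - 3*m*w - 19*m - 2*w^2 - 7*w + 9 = 2*m^2 - 14*m - 2*w^2 + w*(-3*m - 12) - 16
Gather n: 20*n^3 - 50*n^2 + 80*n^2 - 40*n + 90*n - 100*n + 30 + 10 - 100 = 20*n^3 + 30*n^2 - 50*n - 60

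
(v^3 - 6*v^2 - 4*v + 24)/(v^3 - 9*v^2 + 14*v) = (v^2 - 4*v - 12)/(v*(v - 7))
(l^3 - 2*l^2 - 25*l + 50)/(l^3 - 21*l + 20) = (l^2 - 7*l + 10)/(l^2 - 5*l + 4)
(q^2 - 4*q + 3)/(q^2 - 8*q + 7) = (q - 3)/(q - 7)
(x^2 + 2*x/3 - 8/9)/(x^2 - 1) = (9*x^2 + 6*x - 8)/(9*(x^2 - 1))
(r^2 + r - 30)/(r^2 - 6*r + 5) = (r + 6)/(r - 1)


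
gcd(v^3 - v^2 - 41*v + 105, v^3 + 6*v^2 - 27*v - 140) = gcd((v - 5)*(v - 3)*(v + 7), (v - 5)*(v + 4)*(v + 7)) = v^2 + 2*v - 35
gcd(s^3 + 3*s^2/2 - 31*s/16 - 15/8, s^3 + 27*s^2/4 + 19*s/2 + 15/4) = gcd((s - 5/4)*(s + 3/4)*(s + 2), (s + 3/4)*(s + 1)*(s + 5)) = s + 3/4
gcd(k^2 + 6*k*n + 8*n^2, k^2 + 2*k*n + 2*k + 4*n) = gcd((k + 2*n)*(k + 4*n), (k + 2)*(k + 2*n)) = k + 2*n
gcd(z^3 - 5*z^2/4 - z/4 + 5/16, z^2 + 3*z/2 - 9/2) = 1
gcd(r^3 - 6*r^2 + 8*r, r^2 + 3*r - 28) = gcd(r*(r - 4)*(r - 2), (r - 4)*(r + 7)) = r - 4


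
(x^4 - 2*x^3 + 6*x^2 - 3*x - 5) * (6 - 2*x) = -2*x^5 + 10*x^4 - 24*x^3 + 42*x^2 - 8*x - 30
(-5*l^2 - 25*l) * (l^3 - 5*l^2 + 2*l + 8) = -5*l^5 + 115*l^3 - 90*l^2 - 200*l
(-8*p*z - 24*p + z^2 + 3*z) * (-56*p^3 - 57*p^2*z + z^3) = 448*p^4*z + 1344*p^4 + 400*p^3*z^2 + 1200*p^3*z - 57*p^2*z^3 - 171*p^2*z^2 - 8*p*z^4 - 24*p*z^3 + z^5 + 3*z^4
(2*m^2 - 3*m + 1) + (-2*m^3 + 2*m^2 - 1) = -2*m^3 + 4*m^2 - 3*m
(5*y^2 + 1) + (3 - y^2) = 4*y^2 + 4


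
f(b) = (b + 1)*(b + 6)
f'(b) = 2*b + 7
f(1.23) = 16.12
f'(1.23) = 9.46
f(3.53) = 43.17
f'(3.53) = 14.06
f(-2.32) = -4.86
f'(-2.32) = 2.36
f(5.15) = 68.57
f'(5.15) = 17.30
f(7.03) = 104.63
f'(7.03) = 21.06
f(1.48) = 18.55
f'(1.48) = 9.96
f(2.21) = 26.35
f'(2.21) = 11.42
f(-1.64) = -2.79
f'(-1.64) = 3.72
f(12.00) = 234.00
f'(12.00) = 31.00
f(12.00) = 234.00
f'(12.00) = 31.00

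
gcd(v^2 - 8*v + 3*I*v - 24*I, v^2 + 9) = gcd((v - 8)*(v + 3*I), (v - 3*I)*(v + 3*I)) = v + 3*I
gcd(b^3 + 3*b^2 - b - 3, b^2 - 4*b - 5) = b + 1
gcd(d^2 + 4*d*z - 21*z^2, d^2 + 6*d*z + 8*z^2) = 1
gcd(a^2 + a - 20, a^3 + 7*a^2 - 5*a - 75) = a + 5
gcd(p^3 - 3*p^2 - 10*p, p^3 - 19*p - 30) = p^2 - 3*p - 10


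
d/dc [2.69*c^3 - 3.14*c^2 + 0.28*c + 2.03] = 8.07*c^2 - 6.28*c + 0.28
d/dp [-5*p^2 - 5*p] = -10*p - 5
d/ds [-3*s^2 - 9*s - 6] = -6*s - 9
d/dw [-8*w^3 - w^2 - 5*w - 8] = -24*w^2 - 2*w - 5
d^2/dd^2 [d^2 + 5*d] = 2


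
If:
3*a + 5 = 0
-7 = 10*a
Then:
No Solution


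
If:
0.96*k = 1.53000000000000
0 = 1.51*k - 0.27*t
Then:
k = 1.59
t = 8.91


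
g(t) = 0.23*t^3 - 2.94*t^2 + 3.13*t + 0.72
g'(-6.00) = 63.25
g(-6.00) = -173.58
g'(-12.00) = 173.05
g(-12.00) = -857.64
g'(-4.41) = 42.48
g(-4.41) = -89.99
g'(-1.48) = 13.34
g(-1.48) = -11.10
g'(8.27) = 1.69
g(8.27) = -44.38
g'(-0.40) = 5.59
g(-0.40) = -1.02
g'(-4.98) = 49.52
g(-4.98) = -116.19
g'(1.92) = -5.62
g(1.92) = -2.48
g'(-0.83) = 8.49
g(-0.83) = -4.03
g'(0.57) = 0.00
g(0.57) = 1.59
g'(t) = 0.69*t^2 - 5.88*t + 3.13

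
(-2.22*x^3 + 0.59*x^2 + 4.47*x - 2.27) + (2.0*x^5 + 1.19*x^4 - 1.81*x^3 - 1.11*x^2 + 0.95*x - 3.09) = 2.0*x^5 + 1.19*x^4 - 4.03*x^3 - 0.52*x^2 + 5.42*x - 5.36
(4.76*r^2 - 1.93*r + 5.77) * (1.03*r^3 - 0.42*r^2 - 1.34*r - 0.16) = 4.9028*r^5 - 3.9871*r^4 + 0.375299999999999*r^3 - 0.598799999999999*r^2 - 7.423*r - 0.9232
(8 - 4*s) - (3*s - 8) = 16 - 7*s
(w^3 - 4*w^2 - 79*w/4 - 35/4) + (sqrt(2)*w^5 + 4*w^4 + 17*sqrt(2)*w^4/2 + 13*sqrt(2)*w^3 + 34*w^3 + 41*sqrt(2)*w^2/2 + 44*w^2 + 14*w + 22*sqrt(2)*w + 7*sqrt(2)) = sqrt(2)*w^5 + 4*w^4 + 17*sqrt(2)*w^4/2 + 13*sqrt(2)*w^3 + 35*w^3 + 41*sqrt(2)*w^2/2 + 40*w^2 - 23*w/4 + 22*sqrt(2)*w - 35/4 + 7*sqrt(2)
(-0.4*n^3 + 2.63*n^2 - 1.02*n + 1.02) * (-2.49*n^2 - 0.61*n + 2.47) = 0.996*n^5 - 6.3047*n^4 - 0.0524999999999998*n^3 + 4.5785*n^2 - 3.1416*n + 2.5194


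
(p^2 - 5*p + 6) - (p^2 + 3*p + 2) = 4 - 8*p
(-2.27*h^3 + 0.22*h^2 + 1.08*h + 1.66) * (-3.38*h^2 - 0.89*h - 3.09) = 7.6726*h^5 + 1.2767*h^4 + 3.1681*h^3 - 7.2518*h^2 - 4.8146*h - 5.1294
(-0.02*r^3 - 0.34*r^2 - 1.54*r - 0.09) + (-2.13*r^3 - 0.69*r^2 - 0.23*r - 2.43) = -2.15*r^3 - 1.03*r^2 - 1.77*r - 2.52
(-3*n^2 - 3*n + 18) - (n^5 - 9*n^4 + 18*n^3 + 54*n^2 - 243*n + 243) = -n^5 + 9*n^4 - 18*n^3 - 57*n^2 + 240*n - 225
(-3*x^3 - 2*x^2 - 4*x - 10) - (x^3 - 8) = -4*x^3 - 2*x^2 - 4*x - 2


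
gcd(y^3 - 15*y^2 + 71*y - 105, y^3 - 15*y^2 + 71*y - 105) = y^3 - 15*y^2 + 71*y - 105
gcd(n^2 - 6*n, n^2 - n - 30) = n - 6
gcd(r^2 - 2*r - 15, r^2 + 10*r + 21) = r + 3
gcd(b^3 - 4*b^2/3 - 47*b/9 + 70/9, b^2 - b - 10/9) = b - 5/3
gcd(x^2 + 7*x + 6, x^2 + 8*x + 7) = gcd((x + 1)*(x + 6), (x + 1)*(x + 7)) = x + 1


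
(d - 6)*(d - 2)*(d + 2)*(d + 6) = d^4 - 40*d^2 + 144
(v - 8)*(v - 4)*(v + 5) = v^3 - 7*v^2 - 28*v + 160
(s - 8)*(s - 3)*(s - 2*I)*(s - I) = s^4 - 11*s^3 - 3*I*s^3 + 22*s^2 + 33*I*s^2 + 22*s - 72*I*s - 48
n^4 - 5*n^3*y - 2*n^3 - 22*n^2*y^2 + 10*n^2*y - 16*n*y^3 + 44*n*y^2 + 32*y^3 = (n - 2)*(n - 8*y)*(n + y)*(n + 2*y)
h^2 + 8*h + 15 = (h + 3)*(h + 5)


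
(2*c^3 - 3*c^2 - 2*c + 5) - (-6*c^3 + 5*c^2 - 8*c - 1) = 8*c^3 - 8*c^2 + 6*c + 6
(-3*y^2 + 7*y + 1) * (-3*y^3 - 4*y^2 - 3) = 9*y^5 - 9*y^4 - 31*y^3 + 5*y^2 - 21*y - 3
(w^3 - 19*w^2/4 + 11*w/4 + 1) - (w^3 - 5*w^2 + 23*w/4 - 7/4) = w^2/4 - 3*w + 11/4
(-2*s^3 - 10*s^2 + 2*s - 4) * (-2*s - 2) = 4*s^4 + 24*s^3 + 16*s^2 + 4*s + 8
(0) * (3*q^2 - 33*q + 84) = 0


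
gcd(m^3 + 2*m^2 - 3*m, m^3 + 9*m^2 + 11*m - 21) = m^2 + 2*m - 3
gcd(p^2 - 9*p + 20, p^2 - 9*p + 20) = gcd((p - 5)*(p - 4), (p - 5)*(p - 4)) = p^2 - 9*p + 20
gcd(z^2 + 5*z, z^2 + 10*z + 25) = z + 5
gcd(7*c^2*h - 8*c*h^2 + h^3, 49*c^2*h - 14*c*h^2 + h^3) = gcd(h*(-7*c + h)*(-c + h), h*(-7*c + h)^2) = 7*c*h - h^2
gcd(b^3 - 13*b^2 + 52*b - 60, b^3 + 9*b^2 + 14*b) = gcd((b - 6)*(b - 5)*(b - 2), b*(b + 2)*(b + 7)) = 1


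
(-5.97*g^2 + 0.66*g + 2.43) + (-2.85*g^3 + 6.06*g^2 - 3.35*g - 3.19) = -2.85*g^3 + 0.0899999999999999*g^2 - 2.69*g - 0.76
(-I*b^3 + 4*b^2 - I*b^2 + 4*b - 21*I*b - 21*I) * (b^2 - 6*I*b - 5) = -I*b^5 - 2*b^4 - I*b^4 - 2*b^3 - 40*I*b^3 - 146*b^2 - 40*I*b^2 - 146*b + 105*I*b + 105*I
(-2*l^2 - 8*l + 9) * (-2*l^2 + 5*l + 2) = 4*l^4 + 6*l^3 - 62*l^2 + 29*l + 18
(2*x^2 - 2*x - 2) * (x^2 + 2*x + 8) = 2*x^4 + 2*x^3 + 10*x^2 - 20*x - 16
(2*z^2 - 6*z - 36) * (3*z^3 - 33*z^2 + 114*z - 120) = 6*z^5 - 84*z^4 + 318*z^3 + 264*z^2 - 3384*z + 4320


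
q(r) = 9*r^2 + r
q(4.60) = 195.04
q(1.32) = 17.00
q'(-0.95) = -16.10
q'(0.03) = 1.54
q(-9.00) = 720.00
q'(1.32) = 24.76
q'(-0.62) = -10.16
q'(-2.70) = -47.60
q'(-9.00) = -161.00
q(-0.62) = 2.84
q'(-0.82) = -13.76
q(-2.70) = 62.91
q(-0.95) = 7.17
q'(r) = 18*r + 1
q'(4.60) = 83.80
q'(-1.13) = -19.34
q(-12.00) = 1284.00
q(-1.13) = 10.36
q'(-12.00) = -215.00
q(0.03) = 0.04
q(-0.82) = 5.23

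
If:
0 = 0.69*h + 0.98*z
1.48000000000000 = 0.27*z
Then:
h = -7.79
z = 5.48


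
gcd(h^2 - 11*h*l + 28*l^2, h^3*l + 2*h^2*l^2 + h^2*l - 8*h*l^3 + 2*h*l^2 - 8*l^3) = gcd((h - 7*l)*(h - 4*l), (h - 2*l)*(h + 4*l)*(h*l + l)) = 1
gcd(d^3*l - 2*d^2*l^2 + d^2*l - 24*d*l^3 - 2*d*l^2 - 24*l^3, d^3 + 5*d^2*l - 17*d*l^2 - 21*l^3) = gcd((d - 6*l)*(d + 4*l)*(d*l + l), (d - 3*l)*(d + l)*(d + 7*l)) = 1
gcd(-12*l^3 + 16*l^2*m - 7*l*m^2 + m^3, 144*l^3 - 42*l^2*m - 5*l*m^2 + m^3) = 3*l - m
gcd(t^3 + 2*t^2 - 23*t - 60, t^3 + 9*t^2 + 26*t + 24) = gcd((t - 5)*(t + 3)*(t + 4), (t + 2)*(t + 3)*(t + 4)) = t^2 + 7*t + 12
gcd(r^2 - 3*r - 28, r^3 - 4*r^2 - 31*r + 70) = r - 7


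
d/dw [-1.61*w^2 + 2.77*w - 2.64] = 2.77 - 3.22*w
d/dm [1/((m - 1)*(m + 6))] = (-2*m - 5)/(m^4 + 10*m^3 + 13*m^2 - 60*m + 36)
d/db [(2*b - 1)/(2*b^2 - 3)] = 2*(-2*b^2 + 2*b - 3)/(4*b^4 - 12*b^2 + 9)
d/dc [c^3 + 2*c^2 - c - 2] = 3*c^2 + 4*c - 1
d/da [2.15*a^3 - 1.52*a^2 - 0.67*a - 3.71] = 6.45*a^2 - 3.04*a - 0.67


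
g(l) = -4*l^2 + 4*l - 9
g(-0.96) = -16.53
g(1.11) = -9.49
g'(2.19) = -13.52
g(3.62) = -46.94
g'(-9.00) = 76.00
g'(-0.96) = 11.68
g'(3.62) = -24.96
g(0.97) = -8.88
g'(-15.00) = 124.00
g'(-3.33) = 30.64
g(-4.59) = -111.63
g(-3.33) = -66.68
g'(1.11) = -4.88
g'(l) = 4 - 8*l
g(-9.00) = -369.00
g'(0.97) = -3.76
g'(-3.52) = 32.16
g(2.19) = -19.42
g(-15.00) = -969.00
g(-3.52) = -72.64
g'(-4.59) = 40.72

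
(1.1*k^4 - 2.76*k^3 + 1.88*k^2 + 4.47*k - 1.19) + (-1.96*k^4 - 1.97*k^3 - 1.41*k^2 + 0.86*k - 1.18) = -0.86*k^4 - 4.73*k^3 + 0.47*k^2 + 5.33*k - 2.37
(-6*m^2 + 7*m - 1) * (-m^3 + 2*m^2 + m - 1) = 6*m^5 - 19*m^4 + 9*m^3 + 11*m^2 - 8*m + 1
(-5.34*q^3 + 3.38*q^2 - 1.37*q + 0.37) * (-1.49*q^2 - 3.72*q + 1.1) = 7.9566*q^5 + 14.8286*q^4 - 16.4063*q^3 + 8.2631*q^2 - 2.8834*q + 0.407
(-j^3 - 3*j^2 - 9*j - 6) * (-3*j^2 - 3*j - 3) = 3*j^5 + 12*j^4 + 39*j^3 + 54*j^2 + 45*j + 18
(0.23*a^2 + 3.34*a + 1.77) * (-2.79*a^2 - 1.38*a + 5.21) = -0.6417*a^4 - 9.636*a^3 - 8.3492*a^2 + 14.9588*a + 9.2217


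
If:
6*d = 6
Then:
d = 1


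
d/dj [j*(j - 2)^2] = (j - 2)*(3*j - 2)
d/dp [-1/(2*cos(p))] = -sin(p)/(2*cos(p)^2)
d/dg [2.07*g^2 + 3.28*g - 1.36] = 4.14*g + 3.28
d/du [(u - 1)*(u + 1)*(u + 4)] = 3*u^2 + 8*u - 1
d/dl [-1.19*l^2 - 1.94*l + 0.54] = -2.38*l - 1.94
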